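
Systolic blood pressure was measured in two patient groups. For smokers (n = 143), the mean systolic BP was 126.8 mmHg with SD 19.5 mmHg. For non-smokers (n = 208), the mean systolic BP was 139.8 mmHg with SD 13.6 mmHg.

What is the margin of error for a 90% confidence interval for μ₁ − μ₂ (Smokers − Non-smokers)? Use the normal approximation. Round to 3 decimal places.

SE₁ = s₁/√n₁ = 19.5/√143 = 1.6307; SE₂ = 13.6/√208 = 0.9430.
Independent samples, unequal variances: SE_diff = √(SE₁² + SE₂²) = √(2.65918249 + 0.889249) = 1.8837.
z* = 1.645, so margin of error = 1.645 × 1.8837 = 3.0987.

3.099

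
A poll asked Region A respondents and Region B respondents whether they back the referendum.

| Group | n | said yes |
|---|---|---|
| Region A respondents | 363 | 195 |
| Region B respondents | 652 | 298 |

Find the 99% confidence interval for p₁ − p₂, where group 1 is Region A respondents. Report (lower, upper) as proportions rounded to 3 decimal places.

(-0.004, 0.164)

p̂₁ = 195/363 = 0.5372 and p̂₂ = 298/652 = 0.4571.
SE₁ = √(p̂₁(1−p̂₁)/n₁) = √(0.5372·0.4628/363) = 0.02617; SE₂ = √(0.4571·0.5429/652) = 0.01951.
Independent samples: SE of the difference = √(SE₁² + SE₂²) = √(0.0006848689 + 0.0003806401) = 0.03264.
z* for 99% confidence is 2.576, so the margin of error is 2.576 × 0.03264 = 0.08408.
Point estimate p̂₁ − p̂₂ = 0.5372 − 0.4571 = 0.0801.
0.0801 ± 0.08408 → (-0.004, 0.164).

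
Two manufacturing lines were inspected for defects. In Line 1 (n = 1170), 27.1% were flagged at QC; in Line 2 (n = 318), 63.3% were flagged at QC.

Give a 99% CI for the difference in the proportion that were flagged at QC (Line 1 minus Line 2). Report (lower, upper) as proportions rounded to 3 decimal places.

Each SE is √(p̂(1−p̂)/n): √(0.2710·0.7290/1170) = 0.01299 and √(0.6330·0.3670/318) = 0.02703.
SE(p̂₁ − p̂₂) = √(SE₁² + SE₂²) = √(0.0001687401 + 0.0007306209) = 0.02999, since the two samples are independent.
At 99% confidence z* = 2.576; margin = 2.576 × 0.02999 = 0.07725.
The difference is 0.2710 − 0.6330 = -0.3620, so the interval is -0.3620 ± 0.07725 = (-0.439, -0.285).

(-0.439, -0.285)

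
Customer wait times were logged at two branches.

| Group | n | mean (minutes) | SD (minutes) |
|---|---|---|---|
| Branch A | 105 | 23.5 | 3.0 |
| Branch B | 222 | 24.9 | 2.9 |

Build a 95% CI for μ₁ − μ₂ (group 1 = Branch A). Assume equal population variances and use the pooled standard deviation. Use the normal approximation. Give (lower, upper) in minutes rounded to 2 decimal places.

(-2.08, -0.72)

s_p = √[((n₁−1)s₁² + (n₂−1)s₂²)/(n₁+n₂−2)] = √[(104·3.0² + 221·2.9²)/325] = 2.9324.
SE = 2.9324·√(1/105 + 1/222) = 0.3473.
With z* = 1.960, margin = 1.960 × 0.3473 = 0.6807.
x̄₁ − x̄₂ = 23.5 − 24.9 = -1.4000; interval -1.4000 ± 0.6807 = (-2.08, -0.72).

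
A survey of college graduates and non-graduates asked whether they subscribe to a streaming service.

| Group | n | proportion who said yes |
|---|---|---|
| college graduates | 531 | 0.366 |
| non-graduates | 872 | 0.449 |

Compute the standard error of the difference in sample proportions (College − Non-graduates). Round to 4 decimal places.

The two standard errors are √(0.3660×0.6340/531) = 0.02090 and √(0.4490×0.5510/872) = 0.01684.
Because the samples are independent, SE_diff = √(0.02090² + 0.01684²) = 0.02684.

0.0268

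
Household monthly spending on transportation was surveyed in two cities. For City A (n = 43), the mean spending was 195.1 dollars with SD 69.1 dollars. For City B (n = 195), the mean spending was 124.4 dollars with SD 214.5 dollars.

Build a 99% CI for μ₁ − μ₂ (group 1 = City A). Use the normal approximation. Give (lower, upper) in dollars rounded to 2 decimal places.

Per-group SEs: s₁/√n₁ = 69.1/√43 = 10.5377, s₂/√n₂ = 214.5/√195 = 15.3607.
Unpooled SE of the difference: √(111.04312129 + 235.95110449) = 18.6278.
Margin of error = z* · SE = 2.576 × 18.6278 = 47.9852.
x̄₁ − x̄₂ = 195.1 − 124.4 = 70.7000.
CI: 70.7000 ± 47.9852 = (22.71, 118.69).

(22.71, 118.69)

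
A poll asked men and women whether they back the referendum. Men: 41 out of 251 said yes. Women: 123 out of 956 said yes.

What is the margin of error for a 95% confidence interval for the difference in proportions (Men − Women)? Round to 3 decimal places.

0.050

First, p̂₁ = 41/251 = 0.1633; p̂₂ = 123/956 = 0.1287.
The two standard errors are √(0.1633×0.8367/251) = 0.02333 and √(0.1287×0.8713/956) = 0.01083.
Because the samples are independent, SE_diff = √(0.02333² + 0.01083²) = 0.02572.
Using z* = 1.960 for 95%, ME = 1.960 × 0.02572 = 0.05041.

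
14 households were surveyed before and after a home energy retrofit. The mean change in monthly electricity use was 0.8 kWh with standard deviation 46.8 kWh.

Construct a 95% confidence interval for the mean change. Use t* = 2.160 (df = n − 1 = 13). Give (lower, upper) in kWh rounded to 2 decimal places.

This is a matched-pairs design, so SE = s_d/√n = 46.8/√14 = 12.5078.
Margin = 2.160 × 12.5078 = 27.0168; the interval is 0.8 ± 27.0168 = (-26.22, 27.82).

(-26.22, 27.82)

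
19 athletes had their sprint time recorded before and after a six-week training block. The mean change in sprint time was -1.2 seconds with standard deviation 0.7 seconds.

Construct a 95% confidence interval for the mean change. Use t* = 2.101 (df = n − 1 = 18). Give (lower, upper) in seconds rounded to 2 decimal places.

This is a matched-pairs design, so SE = s_d/√n = 0.7/√19 = 0.1606.
Margin = 2.101 × 0.1606 = 0.3374; the interval is -1.2 ± 0.3374 = (-1.54, -0.86).

(-1.54, -0.86)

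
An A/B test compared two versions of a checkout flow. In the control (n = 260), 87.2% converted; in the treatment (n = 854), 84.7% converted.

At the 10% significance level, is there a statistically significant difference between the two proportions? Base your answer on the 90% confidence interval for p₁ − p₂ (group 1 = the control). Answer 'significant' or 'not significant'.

not significant

Each SE is √(p̂(1−p̂)/n): √(0.8720·0.1280/260) = 0.02072 and √(0.8470·0.1530/854) = 0.01232.
SE(p̂₁ − p̂₂) = √(SE₁² + SE₂²) = √(0.0004293184 + 0.0001517824) = 0.02411, since the two samples are independent.
At 90% confidence z* = 1.645; margin = 1.645 × 0.02411 = 0.03966.
The difference is 0.8720 − 0.8470 = 0.0250, so the interval is 0.0250 ± 0.03966 = (-0.01466, 0.06466).
The interval (-0.01466, 0.06466) contains 0, so the difference is not significant.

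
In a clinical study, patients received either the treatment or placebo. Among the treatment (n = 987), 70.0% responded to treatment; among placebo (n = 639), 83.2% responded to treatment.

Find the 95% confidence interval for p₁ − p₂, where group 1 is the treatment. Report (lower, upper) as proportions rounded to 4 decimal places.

(-0.1727, -0.0913)

The two standard errors are √(0.7000×0.3000/987) = 0.01459 and √(0.8320×0.1680/639) = 0.01479.
Because the samples are independent, SE_diff = √(0.01459² + 0.01479²) = 0.02078.
Using z* = 1.960 for 95%, ME = 1.960 × 0.02078 = 0.04073.
p̂₁ − p̂₂ = -0.1320; interval -0.1320 ± 0.04073 gives (-0.1727, -0.0913).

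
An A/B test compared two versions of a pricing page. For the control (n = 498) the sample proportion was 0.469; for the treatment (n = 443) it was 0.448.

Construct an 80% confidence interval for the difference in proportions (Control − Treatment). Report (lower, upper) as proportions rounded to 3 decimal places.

Each SE is √(p̂(1−p̂)/n): √(0.4690·0.5310/498) = 0.02236 and √(0.4480·0.5520/443) = 0.02363.
SE(p̂₁ − p̂₂) = √(SE₁² + SE₂²) = √(0.0004999696 + 0.0005583769) = 0.03253, since the two samples are independent.
At 80% confidence z* = 1.282; margin = 1.282 × 0.03253 = 0.04170.
The difference is 0.4690 − 0.4480 = 0.0210, so the interval is 0.0210 ± 0.04170 = (-0.021, 0.063).

(-0.021, 0.063)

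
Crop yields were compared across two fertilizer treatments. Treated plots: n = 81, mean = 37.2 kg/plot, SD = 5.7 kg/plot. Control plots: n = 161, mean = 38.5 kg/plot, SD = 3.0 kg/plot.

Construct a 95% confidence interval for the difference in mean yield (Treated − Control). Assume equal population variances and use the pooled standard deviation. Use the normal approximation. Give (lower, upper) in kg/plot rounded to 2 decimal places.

Pooled variance s_p² = [80·5.7² + 160·3.0²] / (81+161−2) = 16.8300, so s_p = 4.1024.
SE_diff = s_p·√(1/n₁ + 1/n₂) = 4.1024·√(1/81 + 1/161) = 0.5588.
z* = 1.960; margin = 1.960 × 0.5588 = 1.0952.
Difference = 37.2 − 38.5 = -1.3000.
-1.3000 ± 1.0952 → (-2.40, -0.20).

(-2.40, -0.20)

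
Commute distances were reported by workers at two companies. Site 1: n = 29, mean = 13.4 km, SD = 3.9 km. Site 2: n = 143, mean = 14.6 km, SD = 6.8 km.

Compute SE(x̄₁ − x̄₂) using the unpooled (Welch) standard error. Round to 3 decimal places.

SE₁ = s₁/√n₁ = 3.9/√29 = 0.7242; SE₂ = 6.8/√143 = 0.5686.
Independent samples, unequal variances: SE_diff = √(SE₁² + SE₂²) = √(0.52446564 + 0.32330596) = 0.9207.

0.921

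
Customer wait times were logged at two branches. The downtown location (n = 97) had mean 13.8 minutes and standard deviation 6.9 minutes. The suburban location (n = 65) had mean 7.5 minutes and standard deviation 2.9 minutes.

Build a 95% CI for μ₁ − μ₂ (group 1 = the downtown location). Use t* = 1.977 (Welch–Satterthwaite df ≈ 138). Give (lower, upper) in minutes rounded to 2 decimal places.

Per-group SEs: s₁/√n₁ = 6.9/√97 = 0.7006, s₂/√n₂ = 2.9/√65 = 0.3597.
Unpooled SE of the difference: √(0.49084036 + 0.12938409) = 0.7875.
Margin of error = t* · SE = 1.977 × 0.7875 = 1.5569.
x̄₁ − x̄₂ = 13.8 − 7.5 = 6.3000.
CI: 6.3000 ± 1.5569 = (4.74, 7.86).

(4.74, 7.86)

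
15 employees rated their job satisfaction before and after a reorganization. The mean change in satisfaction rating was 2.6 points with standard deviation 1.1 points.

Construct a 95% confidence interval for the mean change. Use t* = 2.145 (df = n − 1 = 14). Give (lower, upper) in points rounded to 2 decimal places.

Paired design: SE = s_d/√n = 1.1/√15 = 0.2840.
t* = 2.145; margin of error = 2.145 × 0.2840 = 0.6092.
2.6 ± 0.6092 → (1.99, 3.21).

(1.99, 3.21)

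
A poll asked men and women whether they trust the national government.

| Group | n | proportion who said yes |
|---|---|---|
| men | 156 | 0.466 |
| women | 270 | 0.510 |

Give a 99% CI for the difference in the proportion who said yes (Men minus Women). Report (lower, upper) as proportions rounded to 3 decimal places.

(-0.173, 0.085)

Each SE is √(p̂(1−p̂)/n): √(0.4660·0.5340/156) = 0.03994 and √(0.5100·0.4900/270) = 0.03042.
SE(p̂₁ − p̂₂) = √(SE₁² + SE₂²) = √(0.0015952036 + 0.0009253764) = 0.05021, since the two samples are independent.
At 99% confidence z* = 2.576; margin = 2.576 × 0.05021 = 0.12934.
The difference is 0.4660 − 0.5100 = -0.0440, so the interval is -0.0440 ± 0.12934 = (-0.173, 0.085).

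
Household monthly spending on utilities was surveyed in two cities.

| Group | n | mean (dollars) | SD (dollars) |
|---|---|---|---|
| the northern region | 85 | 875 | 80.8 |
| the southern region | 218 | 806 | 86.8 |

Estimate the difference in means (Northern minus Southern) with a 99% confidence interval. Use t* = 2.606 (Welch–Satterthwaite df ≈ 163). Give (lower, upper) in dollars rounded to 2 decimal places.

(41.50, 96.50)

SE₁ = s₁/√n₁ = 80.8/√85 = 8.7640; SE₂ = 86.8/√218 = 5.8788.
Independent samples, unequal variances: SE_diff = √(SE₁² + SE₂²) = √(76.807696 + 34.56028944) = 10.5531.
t* = 2.606, so margin of error = 2.606 × 10.5531 = 27.5014.
Difference in means = 875 − 806 = 69.0000.
69.0000 ± 27.5014 → (41.50, 96.50).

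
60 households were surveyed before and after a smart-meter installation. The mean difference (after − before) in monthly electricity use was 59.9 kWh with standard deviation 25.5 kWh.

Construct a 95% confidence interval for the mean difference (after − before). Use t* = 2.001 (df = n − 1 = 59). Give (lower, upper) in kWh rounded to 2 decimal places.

This is a matched-pairs design, so SE = s_d/√n = 25.5/√60 = 3.2920.
Margin = 2.001 × 3.2920 = 6.5873; the interval is 59.9 ± 6.5873 = (53.31, 66.49).

(53.31, 66.49)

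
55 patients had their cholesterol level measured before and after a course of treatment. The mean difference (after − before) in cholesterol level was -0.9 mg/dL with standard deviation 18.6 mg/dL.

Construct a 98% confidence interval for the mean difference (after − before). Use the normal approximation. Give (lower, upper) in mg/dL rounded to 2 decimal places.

Paired design: SE = s_d/√n = 18.6/√55 = 2.5080.
z* = 2.326; margin of error = 2.326 × 2.5080 = 5.8336.
-0.9 ± 5.8336 → (-6.73, 4.93).

(-6.73, 4.93)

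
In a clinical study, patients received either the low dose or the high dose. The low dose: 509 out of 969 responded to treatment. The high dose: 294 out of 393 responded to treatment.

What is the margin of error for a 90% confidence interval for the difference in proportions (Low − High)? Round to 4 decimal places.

p̂₁ = 509/969 = 0.5253 and p̂₂ = 294/393 = 0.7481.
SE₁ = √(p̂₁(1−p̂₁)/n₁) = √(0.5253·0.4747/969) = 0.01604; SE₂ = √(0.7481·0.2519/393) = 0.02190.
Independent samples: SE of the difference = √(SE₁² + SE₂²) = √(0.0002572816 + 0.00047961) = 0.02715.
z* for 90% confidence is 1.645, so the margin of error is 1.645 × 0.02715 = 0.04466.

0.0447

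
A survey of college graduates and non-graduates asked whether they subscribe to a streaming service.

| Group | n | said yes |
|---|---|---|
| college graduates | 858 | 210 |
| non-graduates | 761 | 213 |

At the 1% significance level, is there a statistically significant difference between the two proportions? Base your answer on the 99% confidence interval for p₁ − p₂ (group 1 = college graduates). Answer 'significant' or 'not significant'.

p̂₁ = 210/858 = 0.2448 and p̂₂ = 213/761 = 0.2799.
SE₁ = √(p̂₁(1−p̂₁)/n₁) = √(0.2448·0.7552/858) = 0.01468; SE₂ = √(0.2799·0.7201/761) = 0.01627.
Independent samples: SE of the difference = √(SE₁² + SE₂²) = √(0.0002155024 + 0.0002647129) = 0.02191.
z* for 99% confidence is 2.576, so the margin of error is 2.576 × 0.02191 = 0.05644.
Point estimate p̂₁ − p̂₂ = 0.2448 − 0.2799 = -0.0351.
-0.0351 ± 0.05644 → (-0.09154, 0.02134).
The interval (-0.09154, 0.02134) contains 0, so the difference is not significant.

not significant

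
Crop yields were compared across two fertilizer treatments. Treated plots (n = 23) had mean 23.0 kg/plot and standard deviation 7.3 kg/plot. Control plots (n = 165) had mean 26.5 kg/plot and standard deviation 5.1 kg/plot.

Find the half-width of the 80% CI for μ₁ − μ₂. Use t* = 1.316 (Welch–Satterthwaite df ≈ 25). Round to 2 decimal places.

Standard errors of each mean: 7.3/√23 = 1.5222 and 5.1/√165 = 0.3970.
SE(x̄₁ − x̄₂) = √(1.5222² + 0.3970²) = 1.5731 for independent samples with unequal variances.
With t* = 1.316, the margin is 1.316 × 1.5731 = 2.0702.

2.07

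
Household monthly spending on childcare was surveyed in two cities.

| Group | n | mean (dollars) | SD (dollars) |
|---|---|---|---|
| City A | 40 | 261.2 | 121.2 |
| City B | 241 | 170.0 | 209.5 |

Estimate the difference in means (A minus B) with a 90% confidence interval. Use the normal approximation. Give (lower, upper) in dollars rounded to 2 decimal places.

(52.64, 129.76)

SE₁ = s₁/√n₁ = 121.2/√40 = 19.1634; SE₂ = 209.5/√241 = 13.4951.
Independent samples, unequal variances: SE_diff = √(SE₁² + SE₂²) = √(367.23589956 + 182.11772401) = 23.4383.
z* = 1.645, so margin of error = 1.645 × 23.4383 = 38.5560.
Difference in means = 261.2 − 170.0 = 91.2000.
91.2000 ± 38.5560 → (52.64, 129.76).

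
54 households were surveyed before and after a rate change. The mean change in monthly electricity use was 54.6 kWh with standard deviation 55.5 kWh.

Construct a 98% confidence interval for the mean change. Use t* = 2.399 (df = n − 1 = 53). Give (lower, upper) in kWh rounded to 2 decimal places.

This is a matched-pairs design, so SE = s_d/√n = 55.5/√54 = 7.5526.
Margin = 2.399 × 7.5526 = 18.1187; the interval is 54.6 ± 18.1187 = (36.48, 72.72).

(36.48, 72.72)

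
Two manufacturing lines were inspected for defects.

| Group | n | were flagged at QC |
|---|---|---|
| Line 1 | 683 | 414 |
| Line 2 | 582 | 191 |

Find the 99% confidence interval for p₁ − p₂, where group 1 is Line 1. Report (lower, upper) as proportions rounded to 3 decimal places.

First, p̂₁ = 414/683 = 0.6061; p̂₂ = 191/582 = 0.3282.
The two standard errors are √(0.6061×0.3939/683) = 0.01870 and √(0.3282×0.6718/582) = 0.01946.
Because the samples are independent, SE_diff = √(0.01870² + 0.01946²) = 0.02699.
Using z* = 2.576 for 99%, ME = 2.576 × 0.02699 = 0.06953.
p̂₁ − p̂₂ = 0.2779; interval 0.2779 ± 0.06953 gives (0.208, 0.347).

(0.208, 0.347)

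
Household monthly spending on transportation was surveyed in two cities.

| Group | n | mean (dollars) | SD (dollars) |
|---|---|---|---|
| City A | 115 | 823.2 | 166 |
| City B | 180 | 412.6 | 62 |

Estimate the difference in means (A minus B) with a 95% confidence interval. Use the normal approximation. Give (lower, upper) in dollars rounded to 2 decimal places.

Per-group SEs: s₁/√n₁ = 166/√115 = 15.4796, s₂/√n₂ = 62/√180 = 4.6212.
Unpooled SE of the difference: √(239.61801616 + 21.35548944) = 16.1547.
Margin of error = z* · SE = 1.960 × 16.1547 = 31.6632.
x̄₁ − x̄₂ = 823.2 − 412.6 = 410.6000.
CI: 410.6000 ± 31.6632 = (378.94, 442.26).

(378.94, 442.26)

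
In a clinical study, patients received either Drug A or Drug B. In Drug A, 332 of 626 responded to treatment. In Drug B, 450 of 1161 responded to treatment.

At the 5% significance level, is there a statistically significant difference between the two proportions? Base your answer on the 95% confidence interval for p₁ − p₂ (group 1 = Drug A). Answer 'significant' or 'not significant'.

p̂₁ = 332/626 = 0.5304 and p̂₂ = 450/1161 = 0.3876.
SE₁ = √(p̂₁(1−p̂₁)/n₁) = √(0.5304·0.4696/626) = 0.01995; SE₂ = √(0.3876·0.6124/1161) = 0.01430.
Independent samples: SE of the difference = √(SE₁² + SE₂²) = √(0.0003980025 + 0.00020449) = 0.02455.
z* for 95% confidence is 1.960, so the margin of error is 1.960 × 0.02455 = 0.04812.
Point estimate p̂₁ − p̂₂ = 0.5304 − 0.3876 = 0.1428.
0.1428 ± 0.04812 → (0.09468, 0.19092).
The interval (0.09468, 0.19092) does not contain 0, so the difference is significant.

significant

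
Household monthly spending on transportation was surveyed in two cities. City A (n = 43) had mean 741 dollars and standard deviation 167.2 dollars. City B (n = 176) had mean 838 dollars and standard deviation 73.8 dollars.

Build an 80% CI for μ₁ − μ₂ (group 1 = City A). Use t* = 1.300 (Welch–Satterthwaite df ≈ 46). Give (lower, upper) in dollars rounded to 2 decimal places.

Per-group SEs: s₁/√n₁ = 167.2/√43 = 25.4978, s₂/√n₂ = 73.8/√176 = 5.5629.
Unpooled SE of the difference: √(650.13780484 + 30.94585641) = 26.0976.
Margin of error = t* · SE = 1.300 × 26.0976 = 33.9269.
x̄₁ − x̄₂ = 741 − 838 = -97.0000.
CI: -97.0000 ± 33.9269 = (-130.93, -63.07).

(-130.93, -63.07)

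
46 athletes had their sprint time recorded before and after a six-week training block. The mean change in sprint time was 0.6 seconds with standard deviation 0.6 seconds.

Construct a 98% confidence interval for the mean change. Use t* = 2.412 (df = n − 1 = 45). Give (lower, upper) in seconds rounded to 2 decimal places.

This is a matched-pairs design, so SE = s_d/√n = 0.6/√46 = 0.0885.
Margin = 2.412 × 0.0885 = 0.2135; the interval is 0.6 ± 0.2135 = (0.39, 0.81).

(0.39, 0.81)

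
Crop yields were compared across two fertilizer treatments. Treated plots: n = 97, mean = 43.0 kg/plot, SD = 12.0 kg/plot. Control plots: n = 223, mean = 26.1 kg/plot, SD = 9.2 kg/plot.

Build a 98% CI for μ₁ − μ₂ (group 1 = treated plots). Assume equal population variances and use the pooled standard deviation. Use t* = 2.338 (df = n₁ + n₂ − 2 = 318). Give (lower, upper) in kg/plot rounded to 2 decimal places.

(14.02, 19.78)

Pooled variance s_p² = [96·12.0² + 222·9.2²] / (97+223−2) = 102.5600, so s_p = 10.1272.
SE_diff = s_p·√(1/n₁ + 1/n₂) = 10.1272·√(1/97 + 1/223) = 1.2318.
t* = 2.338; margin = 2.338 × 1.2318 = 2.8799.
Difference = 43.0 − 26.1 = 16.9000.
16.9000 ± 2.8799 → (14.02, 19.78).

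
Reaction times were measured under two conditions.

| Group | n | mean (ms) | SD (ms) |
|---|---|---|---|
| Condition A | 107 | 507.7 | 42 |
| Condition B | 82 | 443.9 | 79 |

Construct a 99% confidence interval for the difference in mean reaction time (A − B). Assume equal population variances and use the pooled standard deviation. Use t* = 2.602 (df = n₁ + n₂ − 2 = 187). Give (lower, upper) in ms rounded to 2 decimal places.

(40.56, 87.04)

Pooled variance s_p² = [106·42² + 81·79²] / (107+82−2) = 3703.2353, so s_p = 60.8542.
SE_diff = s_p·√(1/n₁ + 1/n₂) = 60.8542·√(1/107 + 1/82) = 8.9315.
t* = 2.602; margin = 2.602 × 8.9315 = 23.2398.
Difference = 507.7 − 443.9 = 63.8000.
63.8000 ± 23.2398 → (40.56, 87.04).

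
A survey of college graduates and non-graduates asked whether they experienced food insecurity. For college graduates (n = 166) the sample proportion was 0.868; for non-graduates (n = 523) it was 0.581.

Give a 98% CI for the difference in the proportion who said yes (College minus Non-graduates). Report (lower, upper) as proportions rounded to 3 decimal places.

SE₁ = √(p̂₁(1−p̂₁)/n₁) = √(0.8680·0.1320/166) = 0.02627; SE₂ = √(0.5810·0.4190/523) = 0.02157.
Independent samples: SE of the difference = √(SE₁² + SE₂²) = √(0.0006901129 + 0.0004652649) = 0.03399.
z* for 98% confidence is 2.326, so the margin of error is 2.326 × 0.03399 = 0.07906.
Point estimate p̂₁ − p̂₂ = 0.8680 − 0.5810 = 0.2870.
0.2870 ± 0.07906 → (0.208, 0.366).

(0.208, 0.366)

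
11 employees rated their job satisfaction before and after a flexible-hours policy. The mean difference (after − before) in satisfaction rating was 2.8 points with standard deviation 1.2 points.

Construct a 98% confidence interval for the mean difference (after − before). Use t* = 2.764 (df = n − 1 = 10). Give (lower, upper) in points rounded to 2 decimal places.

(1.80, 3.80)

This is a matched-pairs design, so SE = s_d/√n = 1.2/√11 = 0.3618.
Margin = 2.764 × 0.3618 = 1.0000; the interval is 2.8 ± 1.0000 = (1.80, 3.80).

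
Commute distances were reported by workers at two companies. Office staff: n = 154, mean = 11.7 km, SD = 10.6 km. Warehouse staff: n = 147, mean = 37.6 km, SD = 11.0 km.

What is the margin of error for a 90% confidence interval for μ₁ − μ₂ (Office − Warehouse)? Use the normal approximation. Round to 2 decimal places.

Per-group SEs: s₁/√n₁ = 10.6/√154 = 0.8542, s₂/√n₂ = 11.0/√147 = 0.9073.
Unpooled SE of the difference: √(0.72965764 + 0.82319329) = 1.2461.
Margin of error = z* · SE = 1.645 × 1.2461 = 2.0498.

2.05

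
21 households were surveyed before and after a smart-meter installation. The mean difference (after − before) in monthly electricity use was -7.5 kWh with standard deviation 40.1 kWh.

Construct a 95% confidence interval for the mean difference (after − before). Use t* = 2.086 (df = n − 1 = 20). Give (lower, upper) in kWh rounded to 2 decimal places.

This is a matched-pairs design, so SE = s_d/√n = 40.1/√21 = 8.7505.
Margin = 2.086 × 8.7505 = 18.2535; the interval is -7.5 ± 18.2535 = (-25.75, 10.75).

(-25.75, 10.75)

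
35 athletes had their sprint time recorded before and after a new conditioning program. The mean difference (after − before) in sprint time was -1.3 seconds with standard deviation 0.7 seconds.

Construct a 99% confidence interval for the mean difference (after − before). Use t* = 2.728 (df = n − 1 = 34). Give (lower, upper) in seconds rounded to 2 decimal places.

(-1.62, -0.98)

Paired design: SE = s_d/√n = 0.7/√35 = 0.1183.
t* = 2.728; margin of error = 2.728 × 0.1183 = 0.3227.
-1.3 ± 0.3227 → (-1.62, -0.98).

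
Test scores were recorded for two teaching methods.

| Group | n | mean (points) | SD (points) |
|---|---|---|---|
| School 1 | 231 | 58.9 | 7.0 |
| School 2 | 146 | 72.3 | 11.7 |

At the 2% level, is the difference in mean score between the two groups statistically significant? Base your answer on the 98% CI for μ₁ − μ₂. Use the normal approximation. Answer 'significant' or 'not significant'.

significant

Standard errors of each mean: 7.0/√231 = 0.4606 and 11.7/√146 = 0.9683.
SE(x̄₁ − x̄₂) = √(0.4606² + 0.9683²) = 1.0723 for independent samples with unequal variances.
With z* = 2.326, the margin is 2.326 × 1.0723 = 2.4942.
x̄₁ − x̄₂ = 58.9 − 72.3 = -13.4000; the interval is -13.4000 ± 2.4942 = (-15.8942, -10.9058).
The interval (-15.8942, -10.9058) does not contain 0, so the difference is significant.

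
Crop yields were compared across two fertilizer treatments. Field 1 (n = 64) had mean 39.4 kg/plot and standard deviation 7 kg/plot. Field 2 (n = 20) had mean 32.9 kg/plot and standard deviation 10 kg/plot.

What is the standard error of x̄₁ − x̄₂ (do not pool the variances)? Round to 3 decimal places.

Standard errors of each mean: 7/√64 = 0.8750 and 10/√20 = 2.2361.
SE(x̄₁ − x̄₂) = √(0.8750² + 2.2361²) = 2.4012 for independent samples with unequal variances.

2.401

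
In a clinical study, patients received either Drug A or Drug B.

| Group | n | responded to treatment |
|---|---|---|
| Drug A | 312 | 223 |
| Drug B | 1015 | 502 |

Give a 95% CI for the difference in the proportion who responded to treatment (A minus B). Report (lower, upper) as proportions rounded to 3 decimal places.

p̂₁ = 223/312 = 0.7147 and p̂₂ = 502/1015 = 0.4946.
SE₁ = √(p̂₁(1−p̂₁)/n₁) = √(0.7147·0.2853/312) = 0.02556; SE₂ = √(0.4946·0.5054/1015) = 0.01569.
Independent samples: SE of the difference = √(SE₁² + SE₂²) = √(0.0006533136 + 0.0002461761) = 0.02999.
z* for 95% confidence is 1.960, so the margin of error is 1.960 × 0.02999 = 0.05878.
Point estimate p̂₁ − p̂₂ = 0.7147 − 0.4946 = 0.2201.
0.2201 ± 0.05878 → (0.161, 0.279).

(0.161, 0.279)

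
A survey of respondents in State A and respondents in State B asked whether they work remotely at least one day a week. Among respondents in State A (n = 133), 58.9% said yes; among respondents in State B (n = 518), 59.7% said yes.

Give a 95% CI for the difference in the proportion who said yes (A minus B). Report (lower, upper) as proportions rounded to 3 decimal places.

(-0.102, 0.086)

Each SE is √(p̂(1−p̂)/n): √(0.5890·0.4110/133) = 0.04266 and √(0.5970·0.4030/518) = 0.02155.
SE(p̂₁ − p̂₂) = √(SE₁² + SE₂²) = √(0.0018198756 + 0.0004644025) = 0.04779, since the two samples are independent.
At 95% confidence z* = 1.960; margin = 1.960 × 0.04779 = 0.09367.
The difference is 0.5890 − 0.5970 = -0.0080, so the interval is -0.0080 ± 0.09367 = (-0.102, 0.086).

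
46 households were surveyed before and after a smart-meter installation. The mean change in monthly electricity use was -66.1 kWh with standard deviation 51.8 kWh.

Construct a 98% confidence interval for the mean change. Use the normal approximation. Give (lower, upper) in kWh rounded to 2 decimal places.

This is a matched-pairs design, so SE = s_d/√n = 51.8/√46 = 7.6375.
Margin = 2.326 × 7.6375 = 17.7648; the interval is -66.1 ± 17.7648 = (-83.86, -48.34).

(-83.86, -48.34)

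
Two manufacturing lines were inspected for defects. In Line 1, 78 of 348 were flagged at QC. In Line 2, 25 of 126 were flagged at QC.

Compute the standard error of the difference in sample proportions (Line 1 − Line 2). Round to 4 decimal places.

p̂₁ = 78/348 = 0.2241 and p̂₂ = 25/126 = 0.1984.
SE₁ = √(p̂₁(1−p̂₁)/n₁) = √(0.2241·0.7759/348) = 0.02235; SE₂ = √(0.1984·0.8016/126) = 0.03553.
Independent samples: SE of the difference = √(SE₁² + SE₂²) = √(0.0004995225 + 0.0012623809) = 0.04198.

0.0420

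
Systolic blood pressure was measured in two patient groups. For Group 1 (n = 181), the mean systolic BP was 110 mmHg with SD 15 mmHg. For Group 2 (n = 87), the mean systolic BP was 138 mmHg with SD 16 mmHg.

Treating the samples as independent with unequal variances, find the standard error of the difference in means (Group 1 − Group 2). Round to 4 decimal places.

Standard errors of each mean: 15/√181 = 1.1149 and 16/√87 = 1.7154.
SE(x̄₁ − x̄₂) = √(1.1149² + 1.7154²) = 2.0459 for independent samples with unequal variances.

2.0459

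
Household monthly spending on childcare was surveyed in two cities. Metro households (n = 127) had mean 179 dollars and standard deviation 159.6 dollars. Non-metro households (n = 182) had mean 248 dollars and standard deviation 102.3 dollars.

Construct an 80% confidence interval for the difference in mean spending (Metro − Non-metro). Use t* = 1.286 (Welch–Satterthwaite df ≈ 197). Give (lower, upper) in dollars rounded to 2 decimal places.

SE₁ = s₁/√n₁ = 159.6/√127 = 14.1622; SE₂ = 102.3/√182 = 7.5830.
Independent samples, unequal variances: SE_diff = √(SE₁² + SE₂²) = √(200.56790884 + 57.501889) = 16.0646.
t* = 1.286, so margin of error = 1.286 × 16.0646 = 20.6591.
Difference in means = 179 − 248 = -69.0000.
-69.0000 ± 20.6591 → (-89.66, -48.34).

(-89.66, -48.34)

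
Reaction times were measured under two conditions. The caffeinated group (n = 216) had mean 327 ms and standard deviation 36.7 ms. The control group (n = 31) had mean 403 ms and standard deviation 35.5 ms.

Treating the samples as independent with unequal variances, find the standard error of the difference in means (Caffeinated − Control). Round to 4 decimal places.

6.8475

Standard errors of each mean: 36.7/√216 = 2.4971 and 35.5/√31 = 6.3760.
SE(x̄₁ − x̄₂) = √(2.4971² + 6.3760²) = 6.8475 for independent samples with unequal variances.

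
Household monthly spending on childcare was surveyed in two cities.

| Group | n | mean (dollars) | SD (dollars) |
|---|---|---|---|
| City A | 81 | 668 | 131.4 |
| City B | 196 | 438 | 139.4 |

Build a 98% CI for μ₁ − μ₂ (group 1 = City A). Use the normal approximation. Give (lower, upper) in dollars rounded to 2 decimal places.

(188.89, 271.11)

Standard errors of each mean: 131.4/√81 = 14.6000 and 139.4/√196 = 9.9571.
SE(x̄₁ − x̄₂) = √(14.6000² + 9.9571²) = 17.6721 for independent samples with unequal variances.
With z* = 2.326, the margin is 2.326 × 17.6721 = 41.1053.
x̄₁ − x̄₂ = 668 − 438 = 230.0000; the interval is 230.0000 ± 41.1053 = (188.89, 271.11).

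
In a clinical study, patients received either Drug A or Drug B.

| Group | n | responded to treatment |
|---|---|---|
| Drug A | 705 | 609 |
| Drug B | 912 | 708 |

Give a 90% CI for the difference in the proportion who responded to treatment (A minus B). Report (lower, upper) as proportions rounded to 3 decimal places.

(0.056, 0.119)

p̂₁ = 609/705 = 0.8638 and p̂₂ = 708/912 = 0.7763.
SE₁ = √(p̂₁(1−p̂₁)/n₁) = √(0.8638·0.1362/705) = 0.01292; SE₂ = √(0.7763·0.2237/912) = 0.01380.
Independent samples: SE of the difference = √(SE₁² + SE₂²) = √(0.0001669264 + 0.00019044) = 0.01890.
z* for 90% confidence is 1.645, so the margin of error is 1.645 × 0.01890 = 0.03109.
Point estimate p̂₁ − p̂₂ = 0.8638 − 0.7763 = 0.0875.
0.0875 ± 0.03109 → (0.056, 0.119).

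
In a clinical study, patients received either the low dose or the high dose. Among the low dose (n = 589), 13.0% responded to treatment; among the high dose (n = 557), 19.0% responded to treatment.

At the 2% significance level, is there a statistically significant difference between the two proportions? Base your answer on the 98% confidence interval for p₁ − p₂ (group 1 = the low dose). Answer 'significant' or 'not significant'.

significant

Each SE is √(p̂(1−p̂)/n): √(0.1300·0.8700/589) = 0.01386 and √(0.1900·0.8100/557) = 0.01662.
SE(p̂₁ − p̂₂) = √(SE₁² + SE₂²) = √(0.0001920996 + 0.0002762244) = 0.02164, since the two samples are independent.
At 98% confidence z* = 2.326; margin = 2.326 × 0.02164 = 0.05033.
The difference is 0.1300 − 0.1900 = -0.0600, so the interval is -0.0600 ± 0.05033 = (-0.11033, -0.00967).
The interval (-0.11033, -0.00967) does not contain 0, so the difference is significant.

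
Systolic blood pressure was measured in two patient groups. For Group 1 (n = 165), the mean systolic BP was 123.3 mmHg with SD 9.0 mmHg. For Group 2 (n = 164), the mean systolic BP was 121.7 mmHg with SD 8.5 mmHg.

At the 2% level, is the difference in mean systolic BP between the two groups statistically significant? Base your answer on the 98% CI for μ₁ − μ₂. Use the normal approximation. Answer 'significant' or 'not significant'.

Per-group SEs: s₁/√n₁ = 9.0/√165 = 0.7006, s₂/√n₂ = 8.5/√164 = 0.6637.
Unpooled SE of the difference: √(0.49084036 + 0.44049769) = 0.9651.
Margin of error = z* · SE = 2.326 × 0.9651 = 2.2448.
x̄₁ − x̄₂ = 123.3 − 121.7 = 1.6000.
CI: 1.6000 ± 2.2448 = (-0.6448, 3.8448).
The interval (-0.6448, 3.8448) contains 0, so the difference is not significant.

not significant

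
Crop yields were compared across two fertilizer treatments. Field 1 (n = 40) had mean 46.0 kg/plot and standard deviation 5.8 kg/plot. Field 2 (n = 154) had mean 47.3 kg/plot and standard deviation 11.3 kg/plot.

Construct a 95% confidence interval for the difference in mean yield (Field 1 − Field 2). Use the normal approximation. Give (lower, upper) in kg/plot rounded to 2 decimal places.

SE₁ = s₁/√n₁ = 5.8/√40 = 0.9171; SE₂ = 11.3/√154 = 0.9106.
Independent samples, unequal variances: SE_diff = √(SE₁² + SE₂²) = √(0.84107241 + 0.82919236) = 1.2924.
z* = 1.960, so margin of error = 1.960 × 1.2924 = 2.5331.
Difference in means = 46.0 − 47.3 = -1.3000.
-1.3000 ± 2.5331 → (-3.83, 1.23).

(-3.83, 1.23)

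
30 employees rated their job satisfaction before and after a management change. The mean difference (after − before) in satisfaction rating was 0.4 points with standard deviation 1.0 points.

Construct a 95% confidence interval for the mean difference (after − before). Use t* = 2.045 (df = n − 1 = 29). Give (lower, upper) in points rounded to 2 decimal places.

(0.03, 0.77)

This is a matched-pairs design, so SE = s_d/√n = 1.0/√30 = 0.1826.
Margin = 2.045 × 0.1826 = 0.3734; the interval is 0.4 ± 0.3734 = (0.03, 0.77).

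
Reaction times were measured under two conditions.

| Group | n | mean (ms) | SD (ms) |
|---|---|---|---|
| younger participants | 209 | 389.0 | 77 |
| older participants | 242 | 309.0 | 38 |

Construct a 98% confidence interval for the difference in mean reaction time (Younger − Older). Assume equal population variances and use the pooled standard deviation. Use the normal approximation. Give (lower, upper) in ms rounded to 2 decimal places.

s_p = √[((n₁−1)s₁² + (n₂−1)s₂²)/(n₁+n₂−2)] = √[(208·77² + 241·38²)/449] = 59.3438.
SE = 59.3438·√(1/209 + 1/242) = 5.6038.
With z* = 2.326, margin = 2.326 × 5.6038 = 13.0344.
x̄₁ − x̄₂ = 389.0 − 309.0 = 80.0000; interval 80.0000 ± 13.0344 = (66.97, 93.03).

(66.97, 93.03)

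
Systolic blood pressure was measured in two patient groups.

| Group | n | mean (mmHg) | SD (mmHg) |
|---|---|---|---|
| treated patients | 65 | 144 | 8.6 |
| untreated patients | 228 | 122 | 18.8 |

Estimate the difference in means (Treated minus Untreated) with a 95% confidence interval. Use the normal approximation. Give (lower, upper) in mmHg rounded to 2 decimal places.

(18.79, 25.21)

Per-group SEs: s₁/√n₁ = 8.6/√65 = 1.0667, s₂/√n₂ = 18.8/√228 = 1.2451.
Unpooled SE of the difference: √(1.13784889 + 1.55027401) = 1.6395.
Margin of error = z* · SE = 1.960 × 1.6395 = 3.2134.
x̄₁ − x̄₂ = 144 − 122 = 22.0000.
CI: 22.0000 ± 3.2134 = (18.79, 25.21).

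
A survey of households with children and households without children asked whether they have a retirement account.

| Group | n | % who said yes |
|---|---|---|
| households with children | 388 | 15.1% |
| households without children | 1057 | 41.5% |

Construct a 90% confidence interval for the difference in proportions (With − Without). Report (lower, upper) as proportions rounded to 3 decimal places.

(-0.303, -0.225)

SE₁ = √(p̂₁(1−p̂₁)/n₁) = √(0.1510·0.8490/388) = 0.01818; SE₂ = √(0.4150·0.5850/1057) = 0.01516.
Independent samples: SE of the difference = √(SE₁² + SE₂²) = √(0.0003305124 + 0.0002298256) = 0.02367.
z* for 90% confidence is 1.645, so the margin of error is 1.645 × 0.02367 = 0.03894.
Point estimate p̂₁ − p̂₂ = 0.1510 − 0.4150 = -0.2640.
-0.2640 ± 0.03894 → (-0.303, -0.225).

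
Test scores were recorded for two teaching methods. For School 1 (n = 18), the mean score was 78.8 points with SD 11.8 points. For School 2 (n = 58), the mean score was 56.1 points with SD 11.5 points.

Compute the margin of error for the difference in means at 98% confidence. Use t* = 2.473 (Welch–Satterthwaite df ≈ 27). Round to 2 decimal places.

Standard errors of each mean: 11.8/√18 = 2.7813 and 11.5/√58 = 1.5100.
SE(x̄₁ − x̄₂) = √(2.7813² + 1.5100²) = 3.1648 for independent samples with unequal variances.
With t* = 2.473, the margin is 2.473 × 3.1648 = 7.8266.

7.83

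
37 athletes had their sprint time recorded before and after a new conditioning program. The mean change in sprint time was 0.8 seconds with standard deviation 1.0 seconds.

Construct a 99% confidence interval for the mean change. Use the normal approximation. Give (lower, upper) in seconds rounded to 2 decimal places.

(0.38, 1.22)

This is a matched-pairs design, so SE = s_d/√n = 1.0/√37 = 0.1644.
Margin = 2.576 × 0.1644 = 0.4235; the interval is 0.8 ± 0.4235 = (0.38, 1.22).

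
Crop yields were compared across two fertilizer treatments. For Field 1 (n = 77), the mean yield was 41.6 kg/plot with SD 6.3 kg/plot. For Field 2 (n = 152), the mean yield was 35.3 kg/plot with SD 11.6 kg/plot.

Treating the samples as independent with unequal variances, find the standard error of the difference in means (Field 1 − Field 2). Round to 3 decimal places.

1.184

Per-group SEs: s₁/√n₁ = 6.3/√77 = 0.7180, s₂/√n₂ = 11.6/√152 = 0.9409.
Unpooled SE of the difference: √(0.515524 + 0.88529281) = 1.1836.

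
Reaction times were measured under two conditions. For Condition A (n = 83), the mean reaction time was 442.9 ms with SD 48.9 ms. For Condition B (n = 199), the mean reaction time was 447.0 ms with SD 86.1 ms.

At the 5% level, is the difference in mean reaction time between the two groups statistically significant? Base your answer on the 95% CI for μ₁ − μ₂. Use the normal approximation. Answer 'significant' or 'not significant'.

not significant

Per-group SEs: s₁/√n₁ = 48.9/√83 = 5.3675, s₂/√n₂ = 86.1/√199 = 6.1035.
Unpooled SE of the difference: √(28.81005625 + 37.25271225) = 8.1279.
Margin of error = z* · SE = 1.960 × 8.1279 = 15.9307.
x̄₁ − x̄₂ = 442.9 − 447.0 = -4.1000.
CI: -4.1000 ± 15.9307 = (-20.0307, 11.8307).
The interval (-20.0307, 11.8307) contains 0, so the difference is not significant.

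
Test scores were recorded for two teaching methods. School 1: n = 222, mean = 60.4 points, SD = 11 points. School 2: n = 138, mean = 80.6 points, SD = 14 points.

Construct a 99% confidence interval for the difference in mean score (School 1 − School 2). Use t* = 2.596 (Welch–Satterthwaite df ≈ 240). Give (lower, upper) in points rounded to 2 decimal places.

(-23.84, -16.56)

SE₁ = s₁/√n₁ = 11/√222 = 0.7383; SE₂ = 14/√138 = 1.1918.
Independent samples, unequal variances: SE_diff = √(SE₁² + SE₂²) = √(0.54508689 + 1.42038724) = 1.4020.
t* = 2.596, so margin of error = 2.596 × 1.4020 = 3.6396.
Difference in means = 60.4 − 80.6 = -20.2000.
-20.2000 ± 3.6396 → (-23.84, -16.56).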